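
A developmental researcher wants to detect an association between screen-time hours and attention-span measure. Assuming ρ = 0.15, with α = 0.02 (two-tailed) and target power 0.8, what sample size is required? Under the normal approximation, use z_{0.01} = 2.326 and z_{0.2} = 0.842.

n = 443

Fisher's z: C = ½·ln((1+r)/(1−r)) = ½·ln(1.3529) = 0.1511.
n = ((z_{α/2} + z_β)/C)² + 3.
(2.326 + 0.842) / 0.1511 = 3.168 / 0.1511 = 20.966.
n = 20.966² + 3 = 439.58 + 3 = 442.6.
Round up.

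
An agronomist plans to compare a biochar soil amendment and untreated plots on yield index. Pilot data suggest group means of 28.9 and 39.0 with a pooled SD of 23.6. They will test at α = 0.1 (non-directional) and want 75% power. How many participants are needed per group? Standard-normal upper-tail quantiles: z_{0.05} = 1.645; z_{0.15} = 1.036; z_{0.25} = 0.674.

n = 59 per group

Cohen's d = |M₁ − M₂| / SD_pooled = |28.9 − 39.0| / 23.6 = 10.1 / 23.6 = 0.428.
For two independent groups with equal n: n = 2·((z_{α/2} + z_β) / d)².
z_{α/2} + z_β = 1.645 + 0.674 = 2.319.
n = 2 × (2.319 / 0.428)² = 2 × 5.418² = 2 × 29.36 = 58.7.
Round up to the next whole participant.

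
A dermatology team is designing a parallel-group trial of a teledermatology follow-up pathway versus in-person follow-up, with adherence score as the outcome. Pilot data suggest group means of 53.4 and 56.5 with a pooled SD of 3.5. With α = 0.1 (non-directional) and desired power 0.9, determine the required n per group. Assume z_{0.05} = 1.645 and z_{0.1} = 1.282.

n = 22 per group

Cohen's d = |M₁ − M₂| / SD_pooled = |53.4 − 56.5| / 3.5 = 3.1 / 3.5 = 0.886.
For two independent groups with equal n: n = 2·((z_{α/2} + z_β) / d)².
z_{α/2} + z_β = 1.645 + 1.282 = 2.927.
n = 2 × (2.927 / 0.886)² = 2 × 3.304² = 2 × 10.91 = 21.8.
Round up to the next whole participant.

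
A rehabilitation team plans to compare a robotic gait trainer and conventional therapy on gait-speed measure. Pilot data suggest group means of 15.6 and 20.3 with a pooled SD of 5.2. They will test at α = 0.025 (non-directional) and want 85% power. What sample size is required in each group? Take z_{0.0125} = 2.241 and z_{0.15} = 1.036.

Cohen's d = |M₁ − M₂| / SD_pooled = |15.6 − 20.3| / 5.2 = 4.7 / 5.2 = 0.904.
For two independent groups with equal n: n = 2·((z_{α/2} + z_β) / d)².
z_{α/2} + z_β = 2.241 + 1.036 = 3.277.
n = 2 × (3.277 / 0.904)² = 2 × 3.625² = 2 × 13.14 = 26.3.
Round up to the next whole participant.

n = 27 per group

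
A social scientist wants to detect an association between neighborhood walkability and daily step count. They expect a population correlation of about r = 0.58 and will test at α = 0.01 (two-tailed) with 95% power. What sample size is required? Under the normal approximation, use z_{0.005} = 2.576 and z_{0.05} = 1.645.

Fisher's z: C = ½·ln((1+r)/(1−r)) = ½·ln(3.7619) = 0.6625.
n = ((z_{α/2} + z_β)/C)² + 3.
(2.576 + 1.645) / 0.6625 = 4.221 / 0.6625 = 6.371.
n = 6.371² + 3 = 40.59 + 3 = 43.6.
Round up.

n = 44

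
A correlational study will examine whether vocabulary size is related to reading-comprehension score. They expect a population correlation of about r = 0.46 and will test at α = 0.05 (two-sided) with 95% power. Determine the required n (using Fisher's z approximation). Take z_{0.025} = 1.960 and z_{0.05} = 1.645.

Fisher's z: C = ½·ln((1+r)/(1−r)) = ½·ln(2.7037) = 0.4973.
n = ((z_{α/2} + z_β)/C)² + 3.
(1.960 + 1.645) / 0.4973 = 3.605 / 0.4973 = 7.249.
n = 7.249² + 3 = 52.55 + 3 = 55.6.
Round up.

n = 56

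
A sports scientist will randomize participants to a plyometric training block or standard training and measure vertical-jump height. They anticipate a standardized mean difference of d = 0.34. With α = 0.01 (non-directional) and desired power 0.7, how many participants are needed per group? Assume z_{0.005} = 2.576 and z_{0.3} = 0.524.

n = 167 per group

For two independent groups with equal n: n = 2·((z_{α/2} + z_β) / d)².
z_{α/2} + z_β = 2.576 + 0.524 = 3.100.
n = 2 × (3.100 / 0.34)² = 2 × 9.118² = 2 × 83.13 = 166.3.
Round up to the next whole participant.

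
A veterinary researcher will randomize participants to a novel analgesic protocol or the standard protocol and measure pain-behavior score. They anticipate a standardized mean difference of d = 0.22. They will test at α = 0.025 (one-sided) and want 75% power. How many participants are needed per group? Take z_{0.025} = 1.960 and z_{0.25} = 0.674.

n = 287 per group

For two independent groups with equal n: n = 2·((z_{α} + z_β) / d)².
z_{α} + z_β = 1.960 + 0.674 = 2.634.
n = 2 × (2.634 / 0.22)² = 2 × 11.973² = 2 × 143.35 = 286.7.
Round up to the next whole participant.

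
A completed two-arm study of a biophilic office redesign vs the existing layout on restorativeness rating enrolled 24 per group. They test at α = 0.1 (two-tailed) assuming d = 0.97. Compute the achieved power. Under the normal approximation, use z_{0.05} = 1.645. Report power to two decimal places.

For two equal groups, power = Φ(d·√(n/2) − z_{α/2}).
d·√(n/2) = 0.97 × √(24/2) = 0.97 × 3.464 = 3.360.
z_β = 3.360 − 1.645 = 1.715.
Power = Φ(1.715) = 0.957.

power ≈ 0.96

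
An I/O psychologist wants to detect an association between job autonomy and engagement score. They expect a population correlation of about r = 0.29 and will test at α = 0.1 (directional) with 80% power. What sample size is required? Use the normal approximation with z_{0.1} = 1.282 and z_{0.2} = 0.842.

Fisher's z: C = ½·ln((1+r)/(1−r)) = ½·ln(1.8169) = 0.2986.
n = ((z_{α} + z_β)/C)² + 3.
(1.282 + 0.842) / 0.2986 = 2.124 / 0.2986 = 7.113.
n = 7.113² + 3 = 50.60 + 3 = 53.6.
Round up.

n = 54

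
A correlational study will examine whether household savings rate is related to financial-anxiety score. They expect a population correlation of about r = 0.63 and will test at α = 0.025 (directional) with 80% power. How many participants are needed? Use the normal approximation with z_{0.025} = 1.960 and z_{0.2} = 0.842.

n = 18

Fisher's z: C = ½·ln((1+r)/(1−r)) = ½·ln(4.4054) = 0.7414.
n = ((z_{α} + z_β)/C)² + 3.
(1.960 + 0.842) / 0.7414 = 2.802 / 0.7414 = 3.779.
n = 3.779² + 3 = 14.28 + 3 = 17.3.
Round up.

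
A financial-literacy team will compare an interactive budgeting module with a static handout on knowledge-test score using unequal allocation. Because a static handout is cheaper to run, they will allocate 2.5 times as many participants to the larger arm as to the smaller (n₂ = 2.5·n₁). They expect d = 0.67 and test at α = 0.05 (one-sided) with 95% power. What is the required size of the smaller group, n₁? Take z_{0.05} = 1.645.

With allocation ratio k = n₂/n₁ = 2.5, Var(x̄₁−x̄₂) = σ²(1/n₁ + 1/(k·n₁)) = σ²·(k+1)/(k·n₁).
So n₁ = (1 + 1/k)·((z_{α} + z_β)/d)² = 1.400 × (3.290/0.67)².
n₁ = 1.400 × 24.11 = 33.8.
Round up: n₁ = 34, giving n₂ = 2.5 × 34 = 85.

n₁ = 34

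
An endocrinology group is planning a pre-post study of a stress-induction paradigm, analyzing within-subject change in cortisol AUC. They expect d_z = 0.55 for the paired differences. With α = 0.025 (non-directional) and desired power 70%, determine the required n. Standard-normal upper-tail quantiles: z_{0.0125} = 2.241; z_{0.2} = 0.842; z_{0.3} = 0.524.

n = 26 pairs

For a paired (one-sample on differences) test: n = ((z_{α/2} + z_β) / d)².
z_{α/2} + z_β = 2.241 + 0.524 = 2.765.
n = (2.765 / 0.55)² = 5.027² = 25.27.
Round up.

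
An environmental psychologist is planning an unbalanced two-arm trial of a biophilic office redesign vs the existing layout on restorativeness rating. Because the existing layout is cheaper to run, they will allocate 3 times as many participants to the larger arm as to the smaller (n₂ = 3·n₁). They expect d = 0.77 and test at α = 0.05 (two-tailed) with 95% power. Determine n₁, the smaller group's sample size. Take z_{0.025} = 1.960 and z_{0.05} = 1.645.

With allocation ratio k = n₂/n₁ = 3, Var(x̄₁−x̄₂) = σ²(1/n₁ + 1/(k·n₁)) = σ²·(k+1)/(k·n₁).
So n₁ = (1 + 1/k)·((z_{α/2} + z_β)/d)² = 1.333 × (3.605/0.77)².
n₁ = 1.333 × 21.92 = 29.2.
Round up: n₁ = 30, giving n₂ = 3 × 30 = 90.

n₁ = 30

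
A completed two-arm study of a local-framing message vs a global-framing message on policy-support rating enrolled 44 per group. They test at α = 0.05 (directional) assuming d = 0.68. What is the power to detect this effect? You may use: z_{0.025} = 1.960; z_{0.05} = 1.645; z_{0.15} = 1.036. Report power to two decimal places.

For two equal groups, power = Φ(d·√(n/2) − z_{α}).
d·√(n/2) = 0.68 × √(44/2) = 0.68 × 4.690 = 3.189.
z_β = 3.189 − 1.645 = 1.544.
Power = Φ(1.544) = 0.939.

power ≈ 0.94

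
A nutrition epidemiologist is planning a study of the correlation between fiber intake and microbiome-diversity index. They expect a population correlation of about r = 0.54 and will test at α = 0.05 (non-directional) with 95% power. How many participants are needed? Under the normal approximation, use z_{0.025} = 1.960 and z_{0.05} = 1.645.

n = 39

Fisher's z: C = ½·ln((1+r)/(1−r)) = ½·ln(3.3478) = 0.6042.
n = ((z_{α/2} + z_β)/C)² + 3.
(1.960 + 1.645) / 0.6042 = 3.605 / 0.6042 = 5.967.
n = 5.967² + 3 = 35.60 + 3 = 38.6.
Round up.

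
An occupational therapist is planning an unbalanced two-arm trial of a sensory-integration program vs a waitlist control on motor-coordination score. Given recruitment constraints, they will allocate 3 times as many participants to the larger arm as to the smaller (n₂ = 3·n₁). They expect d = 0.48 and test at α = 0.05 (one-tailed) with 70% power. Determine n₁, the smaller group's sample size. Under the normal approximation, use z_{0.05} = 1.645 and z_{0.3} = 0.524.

With allocation ratio k = n₂/n₁ = 3, Var(x̄₁−x̄₂) = σ²(1/n₁ + 1/(k·n₁)) = σ²·(k+1)/(k·n₁).
So n₁ = (1 + 1/k)·((z_{α} + z_β)/d)² = 1.333 × (2.169/0.48)².
n₁ = 1.333 × 20.42 = 27.2.
Round up: n₁ = 28, giving n₂ = 3 × 28 = 84.

n₁ = 28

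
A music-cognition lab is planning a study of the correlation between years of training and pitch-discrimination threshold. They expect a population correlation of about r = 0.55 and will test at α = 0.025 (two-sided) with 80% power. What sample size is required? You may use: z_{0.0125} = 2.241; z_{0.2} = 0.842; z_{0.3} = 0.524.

n = 28

Fisher's z: C = ½·ln((1+r)/(1−r)) = ½·ln(3.4444) = 0.6184.
n = ((z_{α/2} + z_β)/C)² + 3.
(2.241 + 0.842) / 0.6184 = 3.083 / 0.6184 = 4.985.
n = 4.985² + 3 = 24.85 + 3 = 27.9.
Round up.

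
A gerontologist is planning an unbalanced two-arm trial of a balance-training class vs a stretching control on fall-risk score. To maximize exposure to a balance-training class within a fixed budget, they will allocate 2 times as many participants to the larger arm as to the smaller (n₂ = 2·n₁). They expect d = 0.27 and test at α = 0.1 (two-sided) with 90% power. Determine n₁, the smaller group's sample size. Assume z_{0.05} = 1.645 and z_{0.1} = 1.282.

With allocation ratio k = n₂/n₁ = 2, Var(x̄₁−x̄₂) = σ²(1/n₁ + 1/(k·n₁)) = σ²·(k+1)/(k·n₁).
So n₁ = (1 + 1/k)·((z_{α/2} + z_β)/d)² = 1.500 × (2.927/0.27)².
n₁ = 1.500 × 117.52 = 176.3.
Round up: n₁ = 177, giving n₂ = 2 × 177 = 354.

n₁ = 177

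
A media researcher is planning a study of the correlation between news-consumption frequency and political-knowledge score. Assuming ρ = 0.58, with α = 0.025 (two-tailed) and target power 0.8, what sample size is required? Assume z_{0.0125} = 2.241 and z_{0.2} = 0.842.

n = 25

Fisher's z: C = ½·ln((1+r)/(1−r)) = ½·ln(3.7619) = 0.6625.
n = ((z_{α/2} + z_β)/C)² + 3.
(2.241 + 0.842) / 0.6625 = 3.083 / 0.6625 = 4.654.
n = 4.654² + 3 = 21.66 + 3 = 24.7.
Round up.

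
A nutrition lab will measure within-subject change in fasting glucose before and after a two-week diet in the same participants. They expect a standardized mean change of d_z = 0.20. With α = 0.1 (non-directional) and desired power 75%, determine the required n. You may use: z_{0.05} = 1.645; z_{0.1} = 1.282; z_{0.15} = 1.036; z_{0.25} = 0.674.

n = 135 pairs

For a paired (one-sample on differences) test: n = ((z_{α/2} + z_β) / d)².
z_{α/2} + z_β = 1.645 + 0.674 = 2.319.
n = (2.319 / 0.20)² = 11.595² = 134.44.
Round up.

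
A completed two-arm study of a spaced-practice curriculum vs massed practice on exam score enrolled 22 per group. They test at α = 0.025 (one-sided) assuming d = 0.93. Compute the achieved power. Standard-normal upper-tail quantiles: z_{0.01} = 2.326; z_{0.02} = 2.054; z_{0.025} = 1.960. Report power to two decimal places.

For two equal groups, power = Φ(d·√(n/2) − z_{α}).
d·√(n/2) = 0.93 × √(22/2) = 0.93 × 3.317 = 3.084.
z_β = 3.084 − 1.960 = 1.124.
Power = Φ(1.124) = 0.870.

power ≈ 0.87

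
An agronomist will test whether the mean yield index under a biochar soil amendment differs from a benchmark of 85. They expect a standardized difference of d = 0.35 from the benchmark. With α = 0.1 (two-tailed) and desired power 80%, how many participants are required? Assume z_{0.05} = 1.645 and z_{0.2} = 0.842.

n = 51

For a one-sample test: n = ((z_{α/2} + z_β) / d)².
z_{α/2} + z_β = 1.645 + 0.842 = 2.487.
n = (2.487 / 0.35)² = 7.106² = 50.49.
Round up.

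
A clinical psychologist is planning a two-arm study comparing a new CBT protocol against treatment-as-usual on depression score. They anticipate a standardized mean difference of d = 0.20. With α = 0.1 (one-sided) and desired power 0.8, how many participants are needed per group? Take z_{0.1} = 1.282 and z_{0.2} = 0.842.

For two independent groups with equal n: n = 2·((z_{α} + z_β) / d)².
z_{α} + z_β = 1.282 + 0.842 = 2.124.
n = 2 × (2.124 / 0.20)² = 2 × 10.620² = 2 × 112.78 = 225.6.
Round up to the next whole participant.

n = 226 per group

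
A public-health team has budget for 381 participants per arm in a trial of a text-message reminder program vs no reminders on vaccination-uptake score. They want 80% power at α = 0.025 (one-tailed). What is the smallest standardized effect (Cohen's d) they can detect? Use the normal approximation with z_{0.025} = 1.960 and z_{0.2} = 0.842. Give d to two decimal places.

For two independent groups of n = 381 each: d_min = (z_{α} + z_β)·√(2/n).
z-sum = 1.960 + 0.842 = 2.802.
d_min = 2.802 × √(2/381) = 2.802 × 0.0725 = 0.203.

d_min ≈ 0.20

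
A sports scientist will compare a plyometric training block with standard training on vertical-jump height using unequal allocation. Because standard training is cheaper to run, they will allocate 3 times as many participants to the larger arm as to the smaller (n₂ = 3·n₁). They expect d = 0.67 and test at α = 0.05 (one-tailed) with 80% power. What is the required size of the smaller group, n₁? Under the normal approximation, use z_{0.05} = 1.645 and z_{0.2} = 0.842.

n₁ = 19

With allocation ratio k = n₂/n₁ = 3, Var(x̄₁−x̄₂) = σ²(1/n₁ + 1/(k·n₁)) = σ²·(k+1)/(k·n₁).
So n₁ = (1 + 1/k)·((z_{α} + z_β)/d)² = 1.333 × (2.487/0.67)².
n₁ = 1.333 × 13.78 = 18.4.
Round up: n₁ = 19, giving n₂ = 3 × 19 = 57.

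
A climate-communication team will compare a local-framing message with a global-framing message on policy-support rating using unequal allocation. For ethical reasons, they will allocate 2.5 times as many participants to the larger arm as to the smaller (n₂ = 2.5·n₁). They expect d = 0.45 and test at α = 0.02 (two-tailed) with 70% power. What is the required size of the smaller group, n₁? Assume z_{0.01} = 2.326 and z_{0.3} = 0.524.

With allocation ratio k = n₂/n₁ = 2.5, Var(x̄₁−x̄₂) = σ²(1/n₁ + 1/(k·n₁)) = σ²·(k+1)/(k·n₁).
So n₁ = (1 + 1/k)·((z_{α/2} + z_β)/d)² = 1.400 × (2.850/0.45)².
n₁ = 1.400 × 40.11 = 56.2.
Round up: n₁ = 57, giving n₂ = ⌈2.5 × 57⌉ = ⌈142.5⌉ = 143.

n₁ = 57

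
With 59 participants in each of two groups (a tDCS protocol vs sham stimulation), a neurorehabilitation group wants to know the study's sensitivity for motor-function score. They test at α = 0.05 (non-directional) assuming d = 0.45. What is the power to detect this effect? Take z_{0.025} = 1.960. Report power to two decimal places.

For two equal groups, power = Φ(d·√(n/2) − z_{α/2}).
d·√(n/2) = 0.45 × √(59/2) = 0.45 × 5.431 = 2.444.
z_β = 2.444 − 1.960 = 0.484.
Power = Φ(0.484) = 0.686.

power ≈ 0.69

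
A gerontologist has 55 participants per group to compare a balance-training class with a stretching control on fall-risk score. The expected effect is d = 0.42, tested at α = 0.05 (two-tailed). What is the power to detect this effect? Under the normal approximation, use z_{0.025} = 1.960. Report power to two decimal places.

power ≈ 0.60

For two equal groups, power = Φ(d·√(n/2) − z_{α/2}).
d·√(n/2) = 0.42 × √(55/2) = 0.42 × 5.244 = 2.202.
z_β = 2.202 − 1.960 = 0.242.
Power = Φ(0.242) = 0.596.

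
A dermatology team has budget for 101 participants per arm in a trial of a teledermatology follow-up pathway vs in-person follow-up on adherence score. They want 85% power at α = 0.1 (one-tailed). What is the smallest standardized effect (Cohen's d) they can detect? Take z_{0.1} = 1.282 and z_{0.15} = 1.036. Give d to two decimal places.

For two independent groups of n = 101 each: d_min = (z_{α} + z_β)·√(2/n).
z-sum = 1.282 + 1.036 = 2.318.
d_min = 2.318 × √(2/101) = 2.318 × 0.1407 = 0.326.

d_min ≈ 0.33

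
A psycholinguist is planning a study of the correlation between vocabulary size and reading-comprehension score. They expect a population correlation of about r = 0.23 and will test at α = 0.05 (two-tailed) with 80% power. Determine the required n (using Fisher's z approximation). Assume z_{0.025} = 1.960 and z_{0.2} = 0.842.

n = 147

Fisher's z: C = ½·ln((1+r)/(1−r)) = ½·ln(1.5974) = 0.2342.
n = ((z_{α/2} + z_β)/C)² + 3.
(1.960 + 0.842) / 0.2342 = 2.802 / 0.2342 = 11.964.
n = 11.964² + 3 = 143.14 + 3 = 146.1.
Round up.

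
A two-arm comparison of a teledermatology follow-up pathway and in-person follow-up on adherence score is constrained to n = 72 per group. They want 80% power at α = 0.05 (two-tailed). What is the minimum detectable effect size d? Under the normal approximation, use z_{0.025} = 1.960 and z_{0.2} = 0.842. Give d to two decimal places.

d_min ≈ 0.47

For two independent groups of n = 72 each: d_min = (z_{α/2} + z_β)·√(2/n).
z-sum = 1.960 + 0.842 = 2.802.
d_min = 2.802 × √(2/72) = 2.802 × 0.1667 = 0.467.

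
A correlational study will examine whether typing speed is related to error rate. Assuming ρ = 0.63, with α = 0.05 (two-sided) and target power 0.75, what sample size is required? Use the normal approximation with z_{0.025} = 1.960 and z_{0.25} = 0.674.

Fisher's z: C = ½·ln((1+r)/(1−r)) = ½·ln(4.4054) = 0.7414.
n = ((z_{α/2} + z_β)/C)² + 3.
(1.960 + 0.674) / 0.7414 = 2.634 / 0.7414 = 3.553.
n = 3.553² + 3 = 12.62 + 3 = 15.6.
Round up.

n = 16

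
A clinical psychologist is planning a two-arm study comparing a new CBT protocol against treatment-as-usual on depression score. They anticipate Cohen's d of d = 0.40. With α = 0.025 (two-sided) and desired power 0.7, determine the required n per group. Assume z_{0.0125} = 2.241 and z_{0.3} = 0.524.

For two independent groups with equal n: n = 2·((z_{α/2} + z_β) / d)².
z_{α/2} + z_β = 2.241 + 0.524 = 2.765.
n = 2 × (2.765 / 0.40)² = 2 × 6.912² = 2 × 47.78 = 95.6.
Round up to the next whole participant.

n = 96 per group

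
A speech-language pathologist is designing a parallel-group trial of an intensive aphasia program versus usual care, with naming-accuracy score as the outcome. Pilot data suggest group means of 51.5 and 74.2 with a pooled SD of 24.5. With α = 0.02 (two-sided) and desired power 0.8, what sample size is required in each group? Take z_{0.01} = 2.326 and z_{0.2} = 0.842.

n = 24 per group

Cohen's d = |M₁ − M₂| / SD_pooled = |51.5 − 74.2| / 24.5 = 22.7 / 24.5 = 0.927.
For two independent groups with equal n: n = 2·((z_{α/2} + z_β) / d)².
z_{α/2} + z_β = 2.326 + 0.842 = 3.168.
n = 2 × (3.168 / 0.927)² = 2 × 3.417² = 2 × 11.68 = 23.4.
Round up to the next whole participant.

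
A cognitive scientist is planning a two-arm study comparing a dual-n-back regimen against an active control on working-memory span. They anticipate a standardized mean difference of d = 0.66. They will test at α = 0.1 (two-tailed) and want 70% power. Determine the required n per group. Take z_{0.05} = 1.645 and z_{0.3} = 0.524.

n = 22 per group

For two independent groups with equal n: n = 2·((z_{α/2} + z_β) / d)².
z_{α/2} + z_β = 1.645 + 0.524 = 2.169.
n = 2 × (2.169 / 0.66)² = 2 × 3.286² = 2 × 10.80 = 21.6.
Round up to the next whole participant.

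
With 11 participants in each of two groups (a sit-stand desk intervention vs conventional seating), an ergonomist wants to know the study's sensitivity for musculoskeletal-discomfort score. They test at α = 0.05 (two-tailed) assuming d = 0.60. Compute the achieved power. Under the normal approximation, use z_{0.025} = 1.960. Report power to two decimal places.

power ≈ 0.29

For two equal groups, power = Φ(d·√(n/2) − z_{α/2}).
d·√(n/2) = 0.60 × √(11/2) = 0.60 × 2.345 = 1.407.
z_β = 1.407 − 1.960 = -0.553.
Power = Φ(-0.553) = 0.290.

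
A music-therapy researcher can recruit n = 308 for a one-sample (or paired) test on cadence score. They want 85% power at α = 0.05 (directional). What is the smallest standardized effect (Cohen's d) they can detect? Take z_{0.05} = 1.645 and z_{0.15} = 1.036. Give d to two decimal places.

d_min ≈ 0.15

For a single sample (or paired design) of n = 308: d_min = (z_{α} + z_β)/√n.
z-sum = 1.645 + 1.036 = 2.681.
d_min = 2.681 / √308 = 2.681 / 17.550 = 0.153.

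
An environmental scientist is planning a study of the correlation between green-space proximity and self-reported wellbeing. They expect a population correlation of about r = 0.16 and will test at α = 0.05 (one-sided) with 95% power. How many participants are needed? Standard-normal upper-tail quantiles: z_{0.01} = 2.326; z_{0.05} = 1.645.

n = 419

Fisher's z: C = ½·ln((1+r)/(1−r)) = ½·ln(1.3810) = 0.1614.
n = ((z_{α} + z_β)/C)² + 3.
(1.645 + 1.645) / 0.1614 = 3.290 / 0.1614 = 20.384.
n = 20.384² + 3 = 415.51 + 3 = 418.5.
Round up.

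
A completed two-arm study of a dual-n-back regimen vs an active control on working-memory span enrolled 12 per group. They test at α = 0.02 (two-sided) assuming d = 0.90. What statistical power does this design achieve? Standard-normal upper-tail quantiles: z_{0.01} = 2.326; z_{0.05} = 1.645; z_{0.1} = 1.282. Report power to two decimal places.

power ≈ 0.45

For two equal groups, power = Φ(d·√(n/2) − z_{α/2}).
d·√(n/2) = 0.90 × √(12/2) = 0.90 × 2.449 = 2.205.
z_β = 2.205 − 2.326 = -0.121.
Power = Φ(-0.121) = 0.452.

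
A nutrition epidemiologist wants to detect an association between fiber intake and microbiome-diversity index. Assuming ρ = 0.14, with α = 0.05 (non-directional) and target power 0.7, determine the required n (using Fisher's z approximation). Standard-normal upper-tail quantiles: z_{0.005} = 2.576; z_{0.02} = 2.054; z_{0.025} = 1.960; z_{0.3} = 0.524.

n = 314

Fisher's z: C = ½·ln((1+r)/(1−r)) = ½·ln(1.3256) = 0.1409.
n = ((z_{α/2} + z_β)/C)² + 3.
(1.960 + 0.524) / 0.1409 = 2.484 / 0.1409 = 17.630.
n = 17.630² + 3 = 310.80 + 3 = 313.8.
Round up.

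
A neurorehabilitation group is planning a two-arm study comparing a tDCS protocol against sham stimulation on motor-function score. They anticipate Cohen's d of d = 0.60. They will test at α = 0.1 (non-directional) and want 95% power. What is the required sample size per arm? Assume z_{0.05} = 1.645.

n = 61 per group

For two independent groups with equal n: n = 2·((z_{α/2} + z_β) / d)².
z_{α/2} + z_β = 1.645 + 1.645 = 3.290.
n = 2 × (3.290 / 0.60)² = 2 × 5.483² = 2 × 30.07 = 60.1.
Round up to the next whole participant.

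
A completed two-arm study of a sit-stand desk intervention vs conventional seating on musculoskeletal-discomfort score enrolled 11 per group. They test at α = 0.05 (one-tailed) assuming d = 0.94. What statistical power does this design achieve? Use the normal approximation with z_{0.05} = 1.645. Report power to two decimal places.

power ≈ 0.71

For two equal groups, power = Φ(d·√(n/2) − z_{α}).
d·√(n/2) = 0.94 × √(11/2) = 0.94 × 2.345 = 2.204.
z_β = 2.204 − 1.645 = 0.559.
Power = Φ(0.559) = 0.712.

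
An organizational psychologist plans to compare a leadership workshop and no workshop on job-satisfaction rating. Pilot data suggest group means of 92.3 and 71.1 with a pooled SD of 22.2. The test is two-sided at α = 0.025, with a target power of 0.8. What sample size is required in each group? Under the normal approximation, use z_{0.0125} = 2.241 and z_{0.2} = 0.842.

n = 21 per group

Cohen's d = |M₁ − M₂| / SD_pooled = |92.3 − 71.1| / 22.2 = 21.2 / 22.2 = 0.955.
For two independent groups with equal n: n = 2·((z_{α/2} + z_β) / d)².
z_{α/2} + z_β = 2.241 + 0.842 = 3.083.
n = 2 × (3.083 / 0.955)² = 2 × 3.228² = 2 × 10.42 = 20.8.
Round up to the next whole participant.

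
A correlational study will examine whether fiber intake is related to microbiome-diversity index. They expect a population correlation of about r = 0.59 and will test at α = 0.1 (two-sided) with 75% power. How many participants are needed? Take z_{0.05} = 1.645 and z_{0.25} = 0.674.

n = 15

Fisher's z: C = ½·ln((1+r)/(1−r)) = ½·ln(3.8780) = 0.6777.
n = ((z_{α/2} + z_β)/C)² + 3.
(1.645 + 0.674) / 0.6777 = 2.319 / 0.6777 = 3.422.
n = 3.422² + 3 = 11.71 + 3 = 14.7.
Round up.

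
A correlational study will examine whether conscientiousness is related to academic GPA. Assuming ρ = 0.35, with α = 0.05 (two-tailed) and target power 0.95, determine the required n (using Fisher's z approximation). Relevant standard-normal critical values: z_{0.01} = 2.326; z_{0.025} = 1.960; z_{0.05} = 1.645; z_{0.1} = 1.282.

Fisher's z: C = ½·ln((1+r)/(1−r)) = ½·ln(2.0769) = 0.3654.
n = ((z_{α/2} + z_β)/C)² + 3.
(1.960 + 1.645) / 0.3654 = 3.605 / 0.3654 = 9.866.
n = 9.866² + 3 = 97.34 + 3 = 100.3.
Round up.

n = 101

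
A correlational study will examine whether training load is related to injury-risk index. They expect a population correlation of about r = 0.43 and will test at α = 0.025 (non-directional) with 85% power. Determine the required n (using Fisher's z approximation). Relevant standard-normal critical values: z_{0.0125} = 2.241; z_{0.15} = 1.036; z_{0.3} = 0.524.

Fisher's z: C = ½·ln((1+r)/(1−r)) = ½·ln(2.5088) = 0.4599.
n = ((z_{α/2} + z_β)/C)² + 3.
(2.241 + 1.036) / 0.4599 = 3.277 / 0.4599 = 7.125.
n = 7.125² + 3 = 50.77 + 3 = 53.8.
Round up.

n = 54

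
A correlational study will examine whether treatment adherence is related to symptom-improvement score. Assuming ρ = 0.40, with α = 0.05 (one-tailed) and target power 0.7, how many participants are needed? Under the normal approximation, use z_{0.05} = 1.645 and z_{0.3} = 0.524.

Fisher's z: C = ½·ln((1+r)/(1−r)) = ½·ln(2.3333) = 0.4236.
n = ((z_{α} + z_β)/C)² + 3.
(1.645 + 0.524) / 0.4236 = 2.169 / 0.4236 = 5.120.
n = 5.120² + 3 = 26.22 + 3 = 29.2.
Round up.

n = 30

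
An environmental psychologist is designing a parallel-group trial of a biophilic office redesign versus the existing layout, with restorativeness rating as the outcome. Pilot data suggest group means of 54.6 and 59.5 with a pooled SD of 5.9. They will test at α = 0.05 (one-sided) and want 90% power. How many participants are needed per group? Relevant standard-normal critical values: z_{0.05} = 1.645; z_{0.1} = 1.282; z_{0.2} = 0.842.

Cohen's d = |M₁ − M₂| / SD_pooled = |54.6 − 59.5| / 5.9 = 4.9 / 5.9 = 0.831.
For two independent groups with equal n: n = 2·((z_{α} + z_β) / d)².
z_{α} + z_β = 1.645 + 1.282 = 2.927.
n = 2 × (2.927 / 0.831)² = 2 × 3.522² = 2 × 12.41 = 24.8.
Round up to the next whole participant.

n = 25 per group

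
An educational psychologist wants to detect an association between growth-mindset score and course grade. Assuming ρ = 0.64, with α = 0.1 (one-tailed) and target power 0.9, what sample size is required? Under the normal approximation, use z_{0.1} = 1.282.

Fisher's z: C = ½·ln((1+r)/(1−r)) = ½·ln(4.5556) = 0.7582.
n = ((z_{α} + z_β)/C)² + 3.
(1.282 + 1.282) / 0.7582 = 2.564 / 0.7582 = 3.382.
n = 3.382² + 3 = 11.44 + 3 = 14.4.
Round up.

n = 15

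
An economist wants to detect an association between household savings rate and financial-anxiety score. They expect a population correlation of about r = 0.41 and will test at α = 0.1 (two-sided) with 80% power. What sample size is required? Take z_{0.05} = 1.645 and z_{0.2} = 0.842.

Fisher's z: C = ½·ln((1+r)/(1−r)) = ½·ln(2.3898) = 0.4356.
n = ((z_{α/2} + z_β)/C)² + 3.
(1.645 + 0.842) / 0.4356 = 2.487 / 0.4356 = 5.709.
n = 5.709² + 3 = 32.60 + 3 = 35.6.
Round up.

n = 36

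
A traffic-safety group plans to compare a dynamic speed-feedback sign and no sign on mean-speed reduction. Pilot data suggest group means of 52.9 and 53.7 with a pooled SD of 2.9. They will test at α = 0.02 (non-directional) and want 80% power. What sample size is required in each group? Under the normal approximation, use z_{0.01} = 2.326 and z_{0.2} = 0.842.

n = 264 per group

Cohen's d = |M₁ − M₂| / SD_pooled = |52.9 − 53.7| / 2.9 = 0.8 / 2.9 = 0.276.
For two independent groups with equal n: n = 2·((z_{α/2} + z_β) / d)².
z_{α/2} + z_β = 2.326 + 0.842 = 3.168.
n = 2 × (3.168 / 0.276)² = 2 × 11.478² = 2 × 131.75 = 263.5.
Round up to the next whole participant.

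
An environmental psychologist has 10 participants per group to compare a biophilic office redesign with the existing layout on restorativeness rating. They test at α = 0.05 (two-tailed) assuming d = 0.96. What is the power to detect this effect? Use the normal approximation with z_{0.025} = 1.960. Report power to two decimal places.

For two equal groups, power = Φ(d·√(n/2) − z_{α/2}).
d·√(n/2) = 0.96 × √(10/2) = 0.96 × 2.236 = 2.147.
z_β = 2.147 − 1.960 = 0.187.
Power = Φ(0.187) = 0.574.

power ≈ 0.57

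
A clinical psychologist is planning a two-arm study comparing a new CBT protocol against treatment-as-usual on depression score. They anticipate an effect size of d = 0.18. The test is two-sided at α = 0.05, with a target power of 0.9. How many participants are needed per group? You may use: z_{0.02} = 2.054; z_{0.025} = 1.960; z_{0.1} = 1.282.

n = 649 per group

For two independent groups with equal n: n = 2·((z_{α/2} + z_β) / d)².
z_{α/2} + z_β = 1.960 + 1.282 = 3.242.
n = 2 × (3.242 / 0.18)² = 2 × 18.011² = 2 × 324.40 = 648.8.
Round up to the next whole participant.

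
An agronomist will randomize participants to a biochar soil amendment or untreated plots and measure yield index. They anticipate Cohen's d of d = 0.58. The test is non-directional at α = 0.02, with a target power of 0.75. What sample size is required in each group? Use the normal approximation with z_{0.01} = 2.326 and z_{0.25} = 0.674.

n = 54 per group

For two independent groups with equal n: n = 2·((z_{α/2} + z_β) / d)².
z_{α/2} + z_β = 2.326 + 0.674 = 3.000.
n = 2 × (3.000 / 0.58)² = 2 × 5.172² = 2 × 26.75 = 53.5.
Round up to the next whole participant.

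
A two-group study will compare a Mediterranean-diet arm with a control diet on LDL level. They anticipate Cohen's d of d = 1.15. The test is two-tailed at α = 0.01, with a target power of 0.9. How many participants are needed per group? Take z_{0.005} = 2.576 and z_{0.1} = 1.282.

n = 23 per group

For two independent groups with equal n: n = 2·((z_{α/2} + z_β) / d)².
z_{α/2} + z_β = 2.576 + 1.282 = 3.858.
n = 2 × (3.858 / 1.15)² = 2 × 3.355² = 2 × 11.25 = 22.5.
Round up to the next whole participant.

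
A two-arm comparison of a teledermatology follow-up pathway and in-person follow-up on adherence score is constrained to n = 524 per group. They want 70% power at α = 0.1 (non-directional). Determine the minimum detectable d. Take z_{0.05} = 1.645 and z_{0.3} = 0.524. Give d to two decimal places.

d_min ≈ 0.13

For two independent groups of n = 524 each: d_min = (z_{α/2} + z_β)·√(2/n).
z-sum = 1.645 + 0.524 = 2.169.
d_min = 2.169 × √(2/524) = 2.169 × 0.0618 = 0.134.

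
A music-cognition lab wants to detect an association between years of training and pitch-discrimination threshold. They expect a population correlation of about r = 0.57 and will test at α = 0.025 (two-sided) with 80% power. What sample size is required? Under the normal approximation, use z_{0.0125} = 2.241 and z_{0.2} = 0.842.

Fisher's z: C = ½·ln((1+r)/(1−r)) = ½·ln(3.6512) = 0.6475.
n = ((z_{α/2} + z_β)/C)² + 3.
(2.241 + 0.842) / 0.6475 = 3.083 / 0.6475 = 4.761.
n = 4.761² + 3 = 22.67 + 3 = 25.7.
Round up.

n = 26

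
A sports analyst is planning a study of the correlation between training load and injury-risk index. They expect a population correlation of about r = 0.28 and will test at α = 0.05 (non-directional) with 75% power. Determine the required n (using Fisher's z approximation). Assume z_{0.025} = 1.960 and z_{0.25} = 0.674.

Fisher's z: C = ½·ln((1+r)/(1−r)) = ½·ln(1.7778) = 0.2877.
n = ((z_{α/2} + z_β)/C)² + 3.
(1.960 + 0.674) / 0.2877 = 2.634 / 0.2877 = 9.155.
n = 9.155² + 3 = 83.82 + 3 = 86.8.
Round up.

n = 87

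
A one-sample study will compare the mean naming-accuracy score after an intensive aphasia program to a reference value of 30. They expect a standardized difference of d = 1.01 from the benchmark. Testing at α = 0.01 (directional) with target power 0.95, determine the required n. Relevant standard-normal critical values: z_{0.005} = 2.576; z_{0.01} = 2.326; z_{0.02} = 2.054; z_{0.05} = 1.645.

For a one-sample test: n = ((z_{α} + z_β) / d)².
z_{α} + z_β = 2.326 + 1.645 = 3.971.
n = (3.971 / 1.01)² = 3.932² = 15.46.
Round up.

n = 16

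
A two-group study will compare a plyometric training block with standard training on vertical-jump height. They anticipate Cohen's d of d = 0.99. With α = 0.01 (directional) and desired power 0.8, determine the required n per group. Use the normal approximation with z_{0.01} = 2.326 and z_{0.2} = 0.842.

n = 21 per group

For two independent groups with equal n: n = 2·((z_{α} + z_β) / d)².
z_{α} + z_β = 2.326 + 0.842 = 3.168.
n = 2 × (3.168 / 0.99)² = 2 × 3.200² = 2 × 10.24 = 20.5.
Round up to the next whole participant.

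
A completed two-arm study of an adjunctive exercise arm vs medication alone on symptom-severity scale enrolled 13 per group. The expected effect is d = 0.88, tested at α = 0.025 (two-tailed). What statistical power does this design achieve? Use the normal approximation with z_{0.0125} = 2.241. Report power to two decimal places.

For two equal groups, power = Φ(d·√(n/2) − z_{α/2}).
d·√(n/2) = 0.88 × √(13/2) = 0.88 × 2.550 = 2.244.
z_β = 2.244 − 2.241 = 0.003.
Power = Φ(0.003) = 0.501.

power ≈ 0.50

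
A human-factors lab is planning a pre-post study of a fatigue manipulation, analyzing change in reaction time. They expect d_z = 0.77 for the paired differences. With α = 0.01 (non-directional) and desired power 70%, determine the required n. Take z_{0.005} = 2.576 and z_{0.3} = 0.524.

For a paired (one-sample on differences) test: n = ((z_{α/2} + z_β) / d)².
z_{α/2} + z_β = 2.576 + 0.524 = 3.100.
n = (3.100 / 0.77)² = 4.026² = 16.21.
Round up.

n = 17 pairs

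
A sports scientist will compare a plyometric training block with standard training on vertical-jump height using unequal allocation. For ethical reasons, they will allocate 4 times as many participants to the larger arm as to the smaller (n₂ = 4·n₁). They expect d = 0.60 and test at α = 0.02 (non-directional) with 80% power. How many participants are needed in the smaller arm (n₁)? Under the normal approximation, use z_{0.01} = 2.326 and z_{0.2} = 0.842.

With allocation ratio k = n₂/n₁ = 4, Var(x̄₁−x̄₂) = σ²(1/n₁ + 1/(k·n₁)) = σ²·(k+1)/(k·n₁).
So n₁ = (1 + 1/k)·((z_{α/2} + z_β)/d)² = 1.250 × (3.168/0.60)².
n₁ = 1.250 × 27.88 = 34.8.
Round up: n₁ = 35, giving n₂ = 4 × 35 = 140.

n₁ = 35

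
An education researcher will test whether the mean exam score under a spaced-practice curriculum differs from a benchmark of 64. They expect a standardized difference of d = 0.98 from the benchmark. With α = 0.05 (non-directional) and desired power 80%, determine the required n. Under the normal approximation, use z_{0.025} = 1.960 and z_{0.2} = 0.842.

n = 9

For a one-sample test: n = ((z_{α/2} + z_β) / d)².
z_{α/2} + z_β = 1.960 + 0.842 = 2.802.
n = (2.802 / 0.98)² = 2.859² = 8.17.
Round up.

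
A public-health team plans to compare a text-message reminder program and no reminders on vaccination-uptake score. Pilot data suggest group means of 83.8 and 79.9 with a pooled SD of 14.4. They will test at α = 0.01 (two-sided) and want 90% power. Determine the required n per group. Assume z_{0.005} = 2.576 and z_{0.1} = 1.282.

Cohen's d = |M₁ − M₂| / SD_pooled = |83.8 − 79.9| / 14.4 = 3.9 / 14.4 = 0.271.
For two independent groups with equal n: n = 2·((z_{α/2} + z_β) / d)².
z_{α/2} + z_β = 2.576 + 1.282 = 3.858.
n = 2 × (3.858 / 0.271)² = 2 × 14.236² = 2 × 202.67 = 405.3.
Round up to the next whole participant.

n = 406 per group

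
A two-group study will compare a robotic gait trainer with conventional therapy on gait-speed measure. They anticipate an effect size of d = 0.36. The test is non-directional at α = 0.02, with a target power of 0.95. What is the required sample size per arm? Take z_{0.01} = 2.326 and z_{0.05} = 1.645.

For two independent groups with equal n: n = 2·((z_{α/2} + z_β) / d)².
z_{α/2} + z_β = 2.326 + 1.645 = 3.971.
n = 2 × (3.971 / 0.36)² = 2 × 11.031² = 2 × 121.67 = 243.3.
Round up to the next whole participant.

n = 244 per group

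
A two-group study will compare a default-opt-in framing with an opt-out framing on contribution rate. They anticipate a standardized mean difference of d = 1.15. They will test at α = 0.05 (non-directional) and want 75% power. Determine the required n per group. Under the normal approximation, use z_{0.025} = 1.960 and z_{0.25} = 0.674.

For two independent groups with equal n: n = 2·((z_{α/2} + z_β) / d)².
z_{α/2} + z_β = 1.960 + 0.674 = 2.634.
n = 2 × (2.634 / 1.15)² = 2 × 2.290² = 2 × 5.25 = 10.5.
Round up to the next whole participant.

n = 11 per group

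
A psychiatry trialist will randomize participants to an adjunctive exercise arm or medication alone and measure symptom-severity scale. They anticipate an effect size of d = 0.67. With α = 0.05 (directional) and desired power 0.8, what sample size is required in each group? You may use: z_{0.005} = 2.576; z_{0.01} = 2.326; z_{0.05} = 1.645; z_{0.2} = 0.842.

n = 28 per group

For two independent groups with equal n: n = 2·((z_{α} + z_β) / d)².
z_{α} + z_β = 1.645 + 0.842 = 2.487.
n = 2 × (2.487 / 0.67)² = 2 × 3.712² = 2 × 13.78 = 27.6.
Round up to the next whole participant.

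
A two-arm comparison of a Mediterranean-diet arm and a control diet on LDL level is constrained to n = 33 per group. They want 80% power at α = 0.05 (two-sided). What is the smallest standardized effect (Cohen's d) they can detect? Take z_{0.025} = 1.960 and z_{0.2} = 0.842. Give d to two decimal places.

For two independent groups of n = 33 each: d_min = (z_{α/2} + z_β)·√(2/n).
z-sum = 1.960 + 0.842 = 2.802.
d_min = 2.802 × √(2/33) = 2.802 × 0.2462 = 0.690.

d_min ≈ 0.69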